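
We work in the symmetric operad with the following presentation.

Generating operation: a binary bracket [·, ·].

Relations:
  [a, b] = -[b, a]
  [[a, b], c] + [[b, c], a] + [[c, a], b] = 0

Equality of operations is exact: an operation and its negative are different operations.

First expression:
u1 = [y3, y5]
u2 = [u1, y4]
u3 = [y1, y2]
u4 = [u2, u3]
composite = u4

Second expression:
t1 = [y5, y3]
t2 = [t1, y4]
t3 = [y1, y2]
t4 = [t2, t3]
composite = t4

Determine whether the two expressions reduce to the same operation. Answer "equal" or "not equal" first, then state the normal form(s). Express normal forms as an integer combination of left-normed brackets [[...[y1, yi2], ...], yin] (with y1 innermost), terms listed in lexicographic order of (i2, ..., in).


not equal: they reduce to -[[[[y1, y2], y3], y5], y4] + [[[[y1, y2], y4], y3], y5] - [[[[y1, y2], y4], y5], y3] + [[[[y1, y2], y5], y3], y4] and [[[[y1, y2], y3], y5], y4] - [[[[y1, y2], y4], y3], y5] + [[[[y1, y2], y4], y5], y3] - [[[[y1, y2], y5], y3], y4]

Reducing the first expression gives -[[[[y1, y2], y3], y5], y4] + [[[[y1, y2], y4], y3], y5] - [[[[y1, y2], y4], y5], y3] + [[[[y1, y2], y5], y3], y4]
Reducing the second expression gives [[[[y1, y2], y3], y5], y4] - [[[[y1, y2], y4], y3], y5] + [[[[y1, y2], y4], y5], y3] - [[[[y1, y2], y5], y3], y4]
They disagree, so not equal.


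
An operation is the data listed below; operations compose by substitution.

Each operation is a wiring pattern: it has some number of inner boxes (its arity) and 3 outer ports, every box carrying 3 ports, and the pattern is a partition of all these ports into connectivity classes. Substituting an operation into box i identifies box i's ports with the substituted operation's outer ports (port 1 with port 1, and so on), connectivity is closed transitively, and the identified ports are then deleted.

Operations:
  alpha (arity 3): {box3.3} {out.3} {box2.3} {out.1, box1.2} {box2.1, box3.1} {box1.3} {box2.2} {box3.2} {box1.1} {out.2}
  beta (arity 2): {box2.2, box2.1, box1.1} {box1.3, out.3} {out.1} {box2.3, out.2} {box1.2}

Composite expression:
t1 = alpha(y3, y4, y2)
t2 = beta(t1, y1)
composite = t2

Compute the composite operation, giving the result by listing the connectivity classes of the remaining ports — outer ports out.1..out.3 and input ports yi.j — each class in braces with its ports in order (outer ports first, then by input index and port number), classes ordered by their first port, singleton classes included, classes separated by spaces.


Treat the ports identified at beta as solder joints: merge, then drop.
stage alpha: inputs (y3, y4, y2), connectivity {out.1, y3.2} {out.2} {out.3} {y2.1, y4.1} {y2.2} {y2.3} {y3.1} {y3.3} {y4.2} {y4.3}, out.j its boundary
stage beta: inputs (y3, y4, y2, y1), connectivity {out.1} {out.2, y1.3} {out.3} {y1.1, y1.2, y3.2} {y2.1, y4.1} {y2.2} {y2.3} {y3.1} {y3.3} {y4.2} {y4.3}, out.j its boundary

{out.1} {out.2, y1.3} {out.3} {y1.1, y1.2, y3.2} {y2.1, y4.1} {y2.2} {y2.3} {y3.1} {y3.3} {y4.2} {y4.3}


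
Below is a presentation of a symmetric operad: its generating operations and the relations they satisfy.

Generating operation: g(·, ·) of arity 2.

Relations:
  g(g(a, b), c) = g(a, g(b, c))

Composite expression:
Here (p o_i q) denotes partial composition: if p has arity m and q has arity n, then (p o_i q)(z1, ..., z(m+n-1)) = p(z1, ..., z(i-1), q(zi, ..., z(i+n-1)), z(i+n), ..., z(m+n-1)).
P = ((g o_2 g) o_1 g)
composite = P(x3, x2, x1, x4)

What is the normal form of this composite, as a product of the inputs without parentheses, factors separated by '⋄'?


x3 ⋄ x2 ⋄ x1 ⋄ x4


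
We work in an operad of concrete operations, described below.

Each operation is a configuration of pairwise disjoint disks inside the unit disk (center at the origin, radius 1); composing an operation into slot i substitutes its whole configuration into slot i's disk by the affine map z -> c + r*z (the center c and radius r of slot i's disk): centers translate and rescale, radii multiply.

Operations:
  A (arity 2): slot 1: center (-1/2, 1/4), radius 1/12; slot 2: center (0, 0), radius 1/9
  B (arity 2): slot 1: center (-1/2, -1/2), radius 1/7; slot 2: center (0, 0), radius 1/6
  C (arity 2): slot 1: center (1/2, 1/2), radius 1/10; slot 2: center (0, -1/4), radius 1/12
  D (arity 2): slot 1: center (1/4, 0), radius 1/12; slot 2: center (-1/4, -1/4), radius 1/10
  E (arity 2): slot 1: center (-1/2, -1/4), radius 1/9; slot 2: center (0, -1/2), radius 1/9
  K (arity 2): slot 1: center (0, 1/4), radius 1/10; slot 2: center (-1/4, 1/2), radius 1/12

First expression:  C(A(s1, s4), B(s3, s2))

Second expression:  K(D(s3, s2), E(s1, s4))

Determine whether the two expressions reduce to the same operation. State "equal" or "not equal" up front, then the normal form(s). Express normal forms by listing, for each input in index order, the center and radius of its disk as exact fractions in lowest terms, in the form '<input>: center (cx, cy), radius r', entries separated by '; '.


not equal; first: s1: center (9/20, 21/40), radius 1/120; s2: center (0, -1/4), radius 1/72; s3: center (-1/24, -7/24), radius 1/84; s4: center (1/2, 1/2), radius 1/90; second: s1: center (-7/24, 23/48), radius 1/108; s2: center (-1/40, 9/40), radius 1/100; s3: center (1/40, 1/4), radius 1/120; s4: center (-1/4, 11/24), radius 1/108


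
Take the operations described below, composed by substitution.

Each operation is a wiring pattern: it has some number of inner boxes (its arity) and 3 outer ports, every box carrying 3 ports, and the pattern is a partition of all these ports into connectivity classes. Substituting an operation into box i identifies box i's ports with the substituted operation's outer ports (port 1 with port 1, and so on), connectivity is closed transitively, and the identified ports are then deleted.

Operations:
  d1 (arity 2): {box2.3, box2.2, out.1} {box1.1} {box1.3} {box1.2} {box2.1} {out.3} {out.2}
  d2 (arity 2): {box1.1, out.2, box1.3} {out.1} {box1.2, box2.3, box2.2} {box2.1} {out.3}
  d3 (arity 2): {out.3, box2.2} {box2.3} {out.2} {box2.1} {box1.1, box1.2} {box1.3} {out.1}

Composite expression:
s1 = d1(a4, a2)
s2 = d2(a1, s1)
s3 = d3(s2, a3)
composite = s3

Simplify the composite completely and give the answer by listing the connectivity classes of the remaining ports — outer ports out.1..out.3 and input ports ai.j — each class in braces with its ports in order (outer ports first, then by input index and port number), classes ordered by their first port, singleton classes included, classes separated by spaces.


{out.1} {out.2} {out.3, a3.2} {a1.1, a1.3} {a1.2} {a2.1} {a2.2, a2.3} {a3.1} {a3.3} {a4.1} {a4.2} {a4.3}

Two ports join when wires chain via d3-identified ports.
after d1, the pattern on (a4, a2) reads {out.1, a2.2, a2.3} {out.2} {out.3} {a2.1} {a4.1} {a4.2} {a4.3} (out.j = its outer ports)
after d2, the pattern on (a1, a4, a2) reads {out.1} {out.2, a1.1, a1.3} {out.3} {a1.2} {a2.1} {a2.2, a2.3} {a4.1} {a4.2} {a4.3} (out.j = its outer ports)
after d3, the pattern on (a1, a4, a2, a3) reads {out.1} {out.2} {out.3, a3.2} {a1.1, a1.3} {a1.2} {a2.1} {a2.2, a2.3} {a3.1} {a3.3} {a4.1} {a4.2} {a4.3} (out.j = its outer ports)


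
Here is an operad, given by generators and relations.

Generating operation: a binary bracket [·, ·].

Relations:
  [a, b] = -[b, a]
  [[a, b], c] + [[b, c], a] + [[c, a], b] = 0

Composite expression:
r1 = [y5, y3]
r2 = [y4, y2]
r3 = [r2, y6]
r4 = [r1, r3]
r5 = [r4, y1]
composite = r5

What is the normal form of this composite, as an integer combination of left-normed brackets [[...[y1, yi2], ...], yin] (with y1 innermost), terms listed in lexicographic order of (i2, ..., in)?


[[[[[y1, y2], y4], y6], y3], y5] - [[[[[y1, y2], y4], y6], y5], y3] - [[[[[y1, y3], y5], y2], y4], y6] + [[[[[y1, y3], y5], y4], y2], y6] + [[[[[y1, y3], y5], y6], y2], y4] - [[[[[y1, y3], y5], y6], y4], y2] - [[[[[y1, y4], y2], y6], y3], y5] + [[[[[y1, y4], y2], y6], y5], y3] + [[[[[y1, y5], y3], y2], y4], y6] - [[[[[y1, y5], y3], y4], y2], y6] - [[[[[y1, y5], y3], y6], y2], y4] + [[[[[y1, y5], y3], y6], y4], y2] - [[[[[y1, y6], y2], y4], y3], y5] + [[[[[y1, y6], y2], y4], y5], y3] + [[[[[y1, y6], y4], y2], y3], y5] - [[[[[y1, y6], y4], y2], y5], y3]


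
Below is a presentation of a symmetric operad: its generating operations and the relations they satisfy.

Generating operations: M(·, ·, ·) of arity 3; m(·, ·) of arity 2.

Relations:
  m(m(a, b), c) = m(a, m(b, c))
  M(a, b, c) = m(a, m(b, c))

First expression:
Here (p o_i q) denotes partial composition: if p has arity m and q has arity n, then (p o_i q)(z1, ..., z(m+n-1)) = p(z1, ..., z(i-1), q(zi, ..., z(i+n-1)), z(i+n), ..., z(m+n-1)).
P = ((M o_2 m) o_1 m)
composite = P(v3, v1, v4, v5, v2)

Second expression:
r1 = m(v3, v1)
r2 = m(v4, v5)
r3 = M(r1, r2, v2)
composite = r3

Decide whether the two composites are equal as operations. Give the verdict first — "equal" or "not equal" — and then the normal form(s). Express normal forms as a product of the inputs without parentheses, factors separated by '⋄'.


equal — both sides give v3 ⋄ v1 ⋄ v4 ⋄ v5 ⋄ v2

Normal form of the first expression: v3 ⋄ v1 ⋄ v4 ⋄ v5 ⋄ v2
Normal form of the second expression: v3 ⋄ v1 ⋄ v4 ⋄ v5 ⋄ v2
Same normal form: equal.


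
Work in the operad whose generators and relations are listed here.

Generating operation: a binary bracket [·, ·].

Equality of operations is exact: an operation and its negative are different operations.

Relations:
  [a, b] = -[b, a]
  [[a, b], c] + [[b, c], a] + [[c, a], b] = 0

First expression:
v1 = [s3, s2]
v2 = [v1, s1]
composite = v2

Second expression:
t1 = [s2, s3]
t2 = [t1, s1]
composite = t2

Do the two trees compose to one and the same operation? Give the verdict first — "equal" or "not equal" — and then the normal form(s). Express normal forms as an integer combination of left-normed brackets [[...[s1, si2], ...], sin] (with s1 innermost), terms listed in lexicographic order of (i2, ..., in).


Reducing the first expression gives [[s1, s2], s3] - [[s1, s3], s2]
Reducing the second expression gives -[[s1, s2], s3] + [[s1, s3], s2]
Different reductions; not equal.

not equal; the first gives [[s1, s2], s3] - [[s1, s3], s2] and the second -[[s1, s2], s3] + [[s1, s3], s2]


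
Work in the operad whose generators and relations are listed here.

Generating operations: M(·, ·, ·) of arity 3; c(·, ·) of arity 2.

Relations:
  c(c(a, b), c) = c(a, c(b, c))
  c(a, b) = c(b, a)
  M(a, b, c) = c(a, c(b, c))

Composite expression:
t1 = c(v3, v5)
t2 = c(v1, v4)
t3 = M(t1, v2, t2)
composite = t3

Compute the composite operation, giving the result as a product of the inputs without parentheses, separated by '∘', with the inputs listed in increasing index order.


v1 ∘ v2 ∘ v3 ∘ v4 ∘ v5

Reordering under M is free, so list the v-inputs canonically.
c(v3, v5) flattens to v3 ∘ v5
c(v1, v4) flattens to v1 ∘ v4
M(c(v3, v5), v2, c(v1, v4)) flattens to v3 ∘ v5 ∘ v2 ∘ v1 ∘ v4
rearranged into index order: v1 ∘ v2 ∘ v3 ∘ v4 ∘ v5


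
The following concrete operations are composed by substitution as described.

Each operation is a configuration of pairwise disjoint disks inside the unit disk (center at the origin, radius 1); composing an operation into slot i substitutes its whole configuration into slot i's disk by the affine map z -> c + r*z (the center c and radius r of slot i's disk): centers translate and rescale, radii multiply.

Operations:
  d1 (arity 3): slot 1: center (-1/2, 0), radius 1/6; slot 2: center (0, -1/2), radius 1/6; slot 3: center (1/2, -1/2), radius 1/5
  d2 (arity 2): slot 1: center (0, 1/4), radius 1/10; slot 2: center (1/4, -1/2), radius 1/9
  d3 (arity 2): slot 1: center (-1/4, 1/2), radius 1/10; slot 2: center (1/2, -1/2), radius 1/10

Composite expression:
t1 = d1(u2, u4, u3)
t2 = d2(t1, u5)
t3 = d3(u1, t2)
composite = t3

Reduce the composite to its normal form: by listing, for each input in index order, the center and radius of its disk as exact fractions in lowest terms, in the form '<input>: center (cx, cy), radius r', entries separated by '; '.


u1: center (-1/4, 1/2), radius 1/10; u2: center (99/200, -19/40), radius 1/600; u3: center (101/200, -12/25), radius 1/500; u4: center (1/2, -12/25), radius 1/600; u5: center (21/40, -11/20), radius 1/90


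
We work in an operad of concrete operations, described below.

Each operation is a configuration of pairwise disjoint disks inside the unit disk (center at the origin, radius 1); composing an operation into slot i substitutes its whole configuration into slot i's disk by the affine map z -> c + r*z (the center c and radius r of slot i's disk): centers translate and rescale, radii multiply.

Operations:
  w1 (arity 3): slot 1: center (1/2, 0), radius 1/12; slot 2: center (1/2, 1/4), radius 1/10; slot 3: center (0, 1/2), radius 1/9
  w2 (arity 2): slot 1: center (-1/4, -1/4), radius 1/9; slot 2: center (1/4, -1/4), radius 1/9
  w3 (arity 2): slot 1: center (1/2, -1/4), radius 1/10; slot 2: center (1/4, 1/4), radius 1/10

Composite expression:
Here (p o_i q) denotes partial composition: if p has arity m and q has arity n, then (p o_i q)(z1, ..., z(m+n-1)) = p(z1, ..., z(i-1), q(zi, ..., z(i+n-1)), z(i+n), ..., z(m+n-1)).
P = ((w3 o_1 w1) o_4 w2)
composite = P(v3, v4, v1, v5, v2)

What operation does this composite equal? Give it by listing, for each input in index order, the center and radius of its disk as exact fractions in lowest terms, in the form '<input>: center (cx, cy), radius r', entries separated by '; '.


Below w3, radii multiply path by path; the v-disk centers shift.
input v3: composing its 2 substitution steps yields center (11/20, -1/4), radius 1/120
input v4: composing its 2 substitution steps yields center (11/20, -9/40), radius 1/100
input v1: composing its 2 substitution steps yields center (1/2, -1/5), radius 1/90
input v5: composing its 2 substitution steps yields center (9/40, 9/40), radius 1/90
input v2: composing its 2 substitution steps yields center (11/40, 9/40), radius 1/90

v1: center (1/2, -1/5), radius 1/90; v2: center (11/40, 9/40), radius 1/90; v3: center (11/20, -1/4), radius 1/120; v4: center (11/20, -9/40), radius 1/100; v5: center (9/40, 9/40), radius 1/90


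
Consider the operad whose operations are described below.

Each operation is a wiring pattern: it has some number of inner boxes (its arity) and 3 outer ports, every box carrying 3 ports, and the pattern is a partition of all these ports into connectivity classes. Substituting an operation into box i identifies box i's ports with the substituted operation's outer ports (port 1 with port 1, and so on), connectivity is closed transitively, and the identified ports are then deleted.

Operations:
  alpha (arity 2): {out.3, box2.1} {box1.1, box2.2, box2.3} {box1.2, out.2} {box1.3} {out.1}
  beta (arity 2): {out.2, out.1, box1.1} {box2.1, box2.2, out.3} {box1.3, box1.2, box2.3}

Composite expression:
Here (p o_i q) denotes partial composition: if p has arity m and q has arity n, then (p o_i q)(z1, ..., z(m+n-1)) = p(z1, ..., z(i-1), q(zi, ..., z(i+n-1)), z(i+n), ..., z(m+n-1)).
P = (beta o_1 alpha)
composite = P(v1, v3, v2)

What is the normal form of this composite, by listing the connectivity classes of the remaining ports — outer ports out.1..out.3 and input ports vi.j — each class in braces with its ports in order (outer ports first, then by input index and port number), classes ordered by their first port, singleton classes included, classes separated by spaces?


{out.1, out.2} {out.3, v2.1, v2.2} {v1.1, v3.2, v3.3} {v1.2, v2.3, v3.1} {v1.3}

Two ports join when wires chain via beta-identified ports.
stage alpha: inputs (v1, v3), connectivity {out.1} {out.2, v1.2} {out.3, v3.1} {v1.1, v3.2, v3.3} {v1.3}, out.j its boundary
stage beta: inputs (v1, v3, v2), connectivity {out.1, out.2} {out.3, v2.1, v2.2} {v1.1, v3.2, v3.3} {v1.2, v2.3, v3.1} {v1.3}, out.j its boundary


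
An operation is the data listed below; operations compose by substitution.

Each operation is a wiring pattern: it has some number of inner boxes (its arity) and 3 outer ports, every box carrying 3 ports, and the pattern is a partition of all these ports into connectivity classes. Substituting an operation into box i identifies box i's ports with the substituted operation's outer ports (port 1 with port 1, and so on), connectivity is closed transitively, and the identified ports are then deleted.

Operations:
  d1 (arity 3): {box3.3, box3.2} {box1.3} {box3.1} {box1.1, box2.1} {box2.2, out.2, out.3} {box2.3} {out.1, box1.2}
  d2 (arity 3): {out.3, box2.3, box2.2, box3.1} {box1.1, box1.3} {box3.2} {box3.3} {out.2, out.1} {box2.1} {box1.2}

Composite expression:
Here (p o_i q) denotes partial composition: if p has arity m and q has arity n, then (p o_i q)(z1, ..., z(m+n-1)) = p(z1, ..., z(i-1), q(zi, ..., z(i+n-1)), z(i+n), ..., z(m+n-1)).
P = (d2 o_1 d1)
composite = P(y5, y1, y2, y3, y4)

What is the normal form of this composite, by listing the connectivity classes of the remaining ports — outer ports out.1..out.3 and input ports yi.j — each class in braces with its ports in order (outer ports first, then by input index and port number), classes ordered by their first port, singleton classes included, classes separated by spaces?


{out.1, out.2} {out.3, y3.2, y3.3, y4.1} {y1.1, y5.1} {y1.2, y5.2} {y1.3} {y2.1} {y2.2, y2.3} {y3.1} {y4.2} {y4.3} {y5.3}

Two ports join when wires chain via d2-identified ports.
stage d1: inputs (y5, y1, y2), connectivity {out.1, y5.2} {out.2, out.3, y1.2} {y1.1, y5.1} {y1.3} {y2.1} {y2.2, y2.3} {y5.3}, out.j its boundary
stage d2: inputs (y5, y1, y2, y3, y4), connectivity {out.1, out.2} {out.3, y3.2, y3.3, y4.1} {y1.1, y5.1} {y1.2, y5.2} {y1.3} {y2.1} {y2.2, y2.3} {y3.1} {y4.2} {y4.3} {y5.3}, out.j its boundary


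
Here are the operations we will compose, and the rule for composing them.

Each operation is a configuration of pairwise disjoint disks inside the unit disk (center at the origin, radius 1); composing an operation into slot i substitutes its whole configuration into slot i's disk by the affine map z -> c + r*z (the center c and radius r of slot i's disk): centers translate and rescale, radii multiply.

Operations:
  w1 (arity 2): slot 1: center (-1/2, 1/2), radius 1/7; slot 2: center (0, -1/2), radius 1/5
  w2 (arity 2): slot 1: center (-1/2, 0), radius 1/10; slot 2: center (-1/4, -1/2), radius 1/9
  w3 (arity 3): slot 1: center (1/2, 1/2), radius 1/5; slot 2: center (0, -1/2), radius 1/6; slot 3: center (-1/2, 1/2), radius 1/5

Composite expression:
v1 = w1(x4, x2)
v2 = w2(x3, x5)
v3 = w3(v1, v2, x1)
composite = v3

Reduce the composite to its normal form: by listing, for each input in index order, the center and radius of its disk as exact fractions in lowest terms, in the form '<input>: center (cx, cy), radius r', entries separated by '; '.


x1: center (-1/2, 1/2), radius 1/5; x2: center (1/2, 2/5), radius 1/25; x3: center (-1/12, -1/2), radius 1/60; x4: center (2/5, 3/5), radius 1/35; x5: center (-1/24, -7/12), radius 1/54

Each x-disk chains the slot maps above it in w3; radii multiply.
input x4: applying the 2 nested substitutions gives center (2/5, 3/5), radius 1/35
input x2: applying the 2 nested substitutions gives center (1/2, 2/5), radius 1/25
input x3: applying the 2 nested substitutions gives center (-1/12, -1/2), radius 1/60
input x5: applying the 2 nested substitutions gives center (-1/24, -7/12), radius 1/54
input x1: applying the 1 nested substitution gives center (-1/2, 1/2), radius 1/5


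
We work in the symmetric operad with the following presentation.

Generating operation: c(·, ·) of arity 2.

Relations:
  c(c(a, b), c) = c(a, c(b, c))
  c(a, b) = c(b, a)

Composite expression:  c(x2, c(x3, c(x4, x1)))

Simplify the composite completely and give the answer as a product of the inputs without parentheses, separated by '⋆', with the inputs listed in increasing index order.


Shape and order are irrelevant to c; the x-input set decides.
c(x4, x1) unparenthesizes to x4 ⋆ x1
c(x3, c(x4, x1)) unparenthesizes to x3 ⋆ x4 ⋆ x1
c(x2, c(x3, c(x4, x1))) unparenthesizes to x2 ⋆ x3 ⋆ x4 ⋆ x1
the factors in increasing index order: x1 ⋆ x2 ⋆ x3 ⋆ x4

x1 ⋆ x2 ⋆ x3 ⋆ x4


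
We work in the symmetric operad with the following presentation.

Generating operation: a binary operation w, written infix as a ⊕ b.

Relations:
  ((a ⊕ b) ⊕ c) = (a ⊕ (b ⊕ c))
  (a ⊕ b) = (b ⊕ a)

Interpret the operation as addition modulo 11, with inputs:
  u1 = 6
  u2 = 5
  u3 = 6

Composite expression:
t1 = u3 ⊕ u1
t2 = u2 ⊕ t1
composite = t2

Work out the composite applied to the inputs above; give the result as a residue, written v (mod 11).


6 (mod 11)

(u3 ⊕ u1) = 1
(u2 ⊕ (u3 ⊕ u1)) = 6


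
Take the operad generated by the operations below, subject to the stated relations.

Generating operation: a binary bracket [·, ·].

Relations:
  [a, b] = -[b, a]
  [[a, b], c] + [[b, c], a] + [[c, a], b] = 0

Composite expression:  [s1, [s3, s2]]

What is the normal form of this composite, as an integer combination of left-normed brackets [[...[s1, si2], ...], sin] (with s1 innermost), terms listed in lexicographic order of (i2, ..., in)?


-[[s1, s2], s3] + [[s1, s3], s2]

A multilinear Lie element is pinned by s1-initial words (s1 innermost).
Composite bracket: [s1, [s3, s2]]
The bracket unfolds into 4 signed words via [a, b] = ab - ba (2^2 = 4).
Collect the words opening with s1:
  sign of s1s2s3 is -1, so it contributes -[[s1, s2], s3]
  sign of s1s3s2 is +1, so it contributes +[[s1, s3], s2]


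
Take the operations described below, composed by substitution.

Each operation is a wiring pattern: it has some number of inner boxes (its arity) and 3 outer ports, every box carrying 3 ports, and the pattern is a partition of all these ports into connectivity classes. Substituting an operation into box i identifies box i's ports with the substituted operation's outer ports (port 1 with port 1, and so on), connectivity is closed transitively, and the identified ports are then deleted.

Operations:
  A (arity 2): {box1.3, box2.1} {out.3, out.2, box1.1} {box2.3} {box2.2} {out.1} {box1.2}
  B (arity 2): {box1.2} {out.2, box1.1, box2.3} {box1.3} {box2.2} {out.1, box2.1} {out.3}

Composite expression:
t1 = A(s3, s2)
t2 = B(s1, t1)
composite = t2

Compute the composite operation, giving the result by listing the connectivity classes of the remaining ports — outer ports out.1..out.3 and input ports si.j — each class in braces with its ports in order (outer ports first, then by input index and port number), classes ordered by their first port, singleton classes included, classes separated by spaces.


Substituting into B glues patterns; closure does the rest.
A over (s3, s2) gives {out.1} {out.2, out.3, s3.1} {s2.1, s3.3} {s2.2} {s2.3} {s3.2}, out.j being that stage's outer ports
B over (s1, s3, s2) gives {out.1} {out.2, s1.1, s3.1} {out.3} {s1.2} {s1.3} {s2.1, s3.3} {s2.2} {s2.3} {s3.2}, out.j being that stage's outer ports

{out.1} {out.2, s1.1, s3.1} {out.3} {s1.2} {s1.3} {s2.1, s3.3} {s2.2} {s2.3} {s3.2}


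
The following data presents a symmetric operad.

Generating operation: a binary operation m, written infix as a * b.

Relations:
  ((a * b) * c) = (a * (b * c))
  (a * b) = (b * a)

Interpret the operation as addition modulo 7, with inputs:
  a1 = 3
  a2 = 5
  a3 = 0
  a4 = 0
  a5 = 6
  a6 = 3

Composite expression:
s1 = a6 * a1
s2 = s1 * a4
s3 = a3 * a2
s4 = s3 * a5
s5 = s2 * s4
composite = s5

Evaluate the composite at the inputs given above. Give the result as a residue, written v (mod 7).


3 (mod 7)

(a6 * a1) = 6
((a6 * a1) * a4) = 6
(a3 * a2) = 5
((a3 * a2) * a5) = 4
(((a6 * a1) * a4) * ((a3 * a2) * a5)) = 3


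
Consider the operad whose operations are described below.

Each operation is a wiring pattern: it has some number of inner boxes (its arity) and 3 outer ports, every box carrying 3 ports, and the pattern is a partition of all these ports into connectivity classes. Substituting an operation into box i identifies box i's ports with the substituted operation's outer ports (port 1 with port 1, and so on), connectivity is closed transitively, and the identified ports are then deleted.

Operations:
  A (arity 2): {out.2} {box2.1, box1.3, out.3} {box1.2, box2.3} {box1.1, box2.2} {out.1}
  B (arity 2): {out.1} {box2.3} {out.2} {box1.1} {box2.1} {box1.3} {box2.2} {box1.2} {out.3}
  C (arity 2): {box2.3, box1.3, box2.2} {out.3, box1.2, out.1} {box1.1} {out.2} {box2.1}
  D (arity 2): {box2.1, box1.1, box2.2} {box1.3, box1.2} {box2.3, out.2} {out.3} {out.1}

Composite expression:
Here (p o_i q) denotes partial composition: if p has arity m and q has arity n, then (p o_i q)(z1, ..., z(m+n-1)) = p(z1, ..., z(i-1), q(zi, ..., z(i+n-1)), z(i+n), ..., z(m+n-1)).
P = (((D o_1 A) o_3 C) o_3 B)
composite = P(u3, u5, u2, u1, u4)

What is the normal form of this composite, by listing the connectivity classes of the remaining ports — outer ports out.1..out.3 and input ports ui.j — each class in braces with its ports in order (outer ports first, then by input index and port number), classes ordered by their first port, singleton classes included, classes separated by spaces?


{out.1} {out.2} {out.3} {u1.1} {u1.2} {u1.3} {u2.1} {u2.2} {u2.3} {u3.1, u5.2} {u3.2, u5.3} {u3.3, u5.1} {u4.1} {u4.2, u4.3}

Substituting into D glues patterns; closure does the rest.
A over (u3, u5) gives {out.1} {out.2} {out.3, u3.3, u5.1} {u3.1, u5.2} {u3.2, u5.3}, out.j being that stage's outer ports
B over (u2, u1) gives {out.1} {out.2} {out.3} {u1.1} {u1.2} {u1.3} {u2.1} {u2.2} {u2.3}, out.j being that stage's outer ports
C over (u2, u1, u4) gives {out.1, out.3} {out.2} {u1.1} {u1.2} {u1.3} {u2.1} {u2.2} {u2.3} {u4.1} {u4.2, u4.3}, out.j being that stage's outer ports
D over (u3, u5, u2, u1, u4) gives {out.1} {out.2} {out.3} {u1.1} {u1.2} {u1.3} {u2.1} {u2.2} {u2.3} {u3.1, u5.2} {u3.2, u5.3} {u3.3, u5.1} {u4.1} {u4.2, u4.3}, out.j being that stage's outer ports


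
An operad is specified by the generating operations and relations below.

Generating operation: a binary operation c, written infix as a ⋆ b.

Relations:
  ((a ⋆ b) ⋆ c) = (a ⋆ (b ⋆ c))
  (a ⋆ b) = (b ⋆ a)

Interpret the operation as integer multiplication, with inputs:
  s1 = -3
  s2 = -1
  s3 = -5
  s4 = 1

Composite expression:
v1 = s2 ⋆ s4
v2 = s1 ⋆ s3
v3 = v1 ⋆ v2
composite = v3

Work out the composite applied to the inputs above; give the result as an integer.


-15

(s2 ⋆ s4) = -1
(s1 ⋆ s3) = 15
((s2 ⋆ s4) ⋆ (s1 ⋆ s3)) = -15


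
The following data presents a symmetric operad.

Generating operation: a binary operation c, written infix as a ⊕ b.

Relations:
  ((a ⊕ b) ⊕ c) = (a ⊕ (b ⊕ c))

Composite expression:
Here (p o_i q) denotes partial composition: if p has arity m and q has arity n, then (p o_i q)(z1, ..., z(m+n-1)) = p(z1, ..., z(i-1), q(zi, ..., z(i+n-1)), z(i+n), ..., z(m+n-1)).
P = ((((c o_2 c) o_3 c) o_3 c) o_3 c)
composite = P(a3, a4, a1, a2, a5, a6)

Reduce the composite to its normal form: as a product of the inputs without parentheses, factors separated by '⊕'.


a3 ⊕ a4 ⊕ a1 ⊕ a2 ⊕ a5 ⊕ a6

The c-tree's shape is irrelevant; the a-reading-order decides.
(a1 ⊕ a2) linearizes to a1 ⊕ a2
((a1 ⊕ a2) ⊕ a5) linearizes to a1 ⊕ a2 ⊕ a5
(((a1 ⊕ a2) ⊕ a5) ⊕ a6) linearizes to a1 ⊕ a2 ⊕ a5 ⊕ a6
(a4 ⊕ (((a1 ⊕ a2) ⊕ a5) ⊕ a6)) linearizes to a4 ⊕ a1 ⊕ a2 ⊕ a5 ⊕ a6
(a3 ⊕ (a4 ⊕ (((a1 ⊕ a2) ⊕ a5) ⊕ a6))) linearizes to a3 ⊕ a4 ⊕ a1 ⊕ a2 ⊕ a5 ⊕ a6


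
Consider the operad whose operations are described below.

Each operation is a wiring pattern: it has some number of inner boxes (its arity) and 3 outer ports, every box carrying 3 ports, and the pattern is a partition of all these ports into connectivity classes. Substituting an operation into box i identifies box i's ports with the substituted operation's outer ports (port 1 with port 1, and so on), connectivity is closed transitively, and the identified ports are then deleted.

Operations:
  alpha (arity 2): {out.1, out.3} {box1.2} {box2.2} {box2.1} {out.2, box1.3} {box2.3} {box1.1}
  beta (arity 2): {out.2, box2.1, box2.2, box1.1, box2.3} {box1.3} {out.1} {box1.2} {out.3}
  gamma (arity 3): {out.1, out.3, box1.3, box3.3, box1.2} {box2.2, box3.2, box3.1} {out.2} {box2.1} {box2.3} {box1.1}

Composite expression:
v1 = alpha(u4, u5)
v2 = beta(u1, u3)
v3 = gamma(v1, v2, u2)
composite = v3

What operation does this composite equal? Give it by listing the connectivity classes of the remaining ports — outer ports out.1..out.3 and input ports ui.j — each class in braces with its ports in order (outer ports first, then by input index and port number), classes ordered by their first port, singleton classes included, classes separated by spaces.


{out.1, out.3, u2.3, u4.3} {out.2} {u1.1, u2.1, u2.2, u3.1, u3.2, u3.3} {u1.2} {u1.3} {u4.1} {u4.2} {u5.1} {u5.2} {u5.3}

Substituting into gamma glues patterns; closure does the rest.
after alpha, the pattern on (u4, u5) reads {out.1, out.3} {out.2, u4.3} {u4.1} {u4.2} {u5.1} {u5.2} {u5.3} (out.j = its outer ports)
after beta, the pattern on (u1, u3) reads {out.1} {out.2, u1.1, u3.1, u3.2, u3.3} {out.3} {u1.2} {u1.3} (out.j = its outer ports)
after gamma, the pattern on (u4, u5, u1, u3, u2) reads {out.1, out.3, u2.3, u4.3} {out.2} {u1.1, u2.1, u2.2, u3.1, u3.2, u3.3} {u1.2} {u1.3} {u4.1} {u4.2} {u5.1} {u5.2} {u5.3} (out.j = its outer ports)


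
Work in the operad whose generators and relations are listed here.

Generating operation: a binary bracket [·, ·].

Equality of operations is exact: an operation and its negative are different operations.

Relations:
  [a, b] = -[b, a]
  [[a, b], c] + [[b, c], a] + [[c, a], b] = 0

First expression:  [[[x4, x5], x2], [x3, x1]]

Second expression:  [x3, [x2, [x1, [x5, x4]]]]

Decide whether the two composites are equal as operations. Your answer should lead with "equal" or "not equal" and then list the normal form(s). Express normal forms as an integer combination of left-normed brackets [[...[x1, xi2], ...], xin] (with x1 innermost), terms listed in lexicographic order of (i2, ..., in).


not equal; first: -[[[[x1, x3], x2], x4], x5] + [[[[x1, x3], x2], x5], x4] + [[[[x1, x3], x4], x5], x2] - [[[[x1, x3], x5], x4], x2]; second: -[[[[x1, x4], x5], x2], x3] + [[[[x1, x5], x4], x2], x3]

The first expression reduces to -[[[[x1, x3], x2], x4], x5] + [[[[x1, x3], x2], x5], x4] + [[[[x1, x3], x4], x5], x2] - [[[[x1, x3], x5], x4], x2]
The second expression reduces to -[[[[x1, x4], x5], x2], x3] + [[[[x1, x5], x4], x2], x3]
The forms do not match — not equal.


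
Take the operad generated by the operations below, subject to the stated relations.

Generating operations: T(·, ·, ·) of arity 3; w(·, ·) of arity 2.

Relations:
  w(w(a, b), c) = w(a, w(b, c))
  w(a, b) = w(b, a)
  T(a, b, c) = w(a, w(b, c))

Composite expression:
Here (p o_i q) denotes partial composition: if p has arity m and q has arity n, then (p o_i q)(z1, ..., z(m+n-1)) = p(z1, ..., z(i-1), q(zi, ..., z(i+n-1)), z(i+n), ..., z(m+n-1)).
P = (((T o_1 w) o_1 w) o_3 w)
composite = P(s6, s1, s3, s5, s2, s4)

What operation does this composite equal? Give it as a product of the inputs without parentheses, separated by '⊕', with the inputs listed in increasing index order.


s1 ⊕ s2 ⊕ s3 ⊕ s4 ⊕ s5 ⊕ s6

With T associative and commutative, the s-input set is all that matters.
w(s6, s1) flattens to s6 ⊕ s1
w(s3, s5) flattens to s3 ⊕ s5
w(w(s6, s1), w(s3, s5)) flattens to s6 ⊕ s1 ⊕ s3 ⊕ s5
T(w(w(s6, s1), w(s3, s5)), s2, s4) flattens to s6 ⊕ s1 ⊕ s3 ⊕ s5 ⊕ s2 ⊕ s4
reordering the factors by index: s1 ⊕ s2 ⊕ s3 ⊕ s4 ⊕ s5 ⊕ s6


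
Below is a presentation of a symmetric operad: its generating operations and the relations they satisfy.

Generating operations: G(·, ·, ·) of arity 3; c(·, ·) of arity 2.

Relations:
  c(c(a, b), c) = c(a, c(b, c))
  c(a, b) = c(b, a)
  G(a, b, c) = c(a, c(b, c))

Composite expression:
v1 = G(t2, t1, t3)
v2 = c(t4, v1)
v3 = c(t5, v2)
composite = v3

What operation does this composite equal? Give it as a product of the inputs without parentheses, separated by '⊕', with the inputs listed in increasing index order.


With c associative and commutative, the t-input set is all that matters.
G(t2, t1, t3) flattens to t2 ⊕ t1 ⊕ t3
c(t4, G(t2, t1, t3)) flattens to t4 ⊕ t2 ⊕ t1 ⊕ t3
c(t5, c(t4, G(t2, t1, t3))) flattens to t5 ⊕ t4 ⊕ t2 ⊕ t1 ⊕ t3
commutativity sorts the factors: t1 ⊕ t2 ⊕ t3 ⊕ t4 ⊕ t5

t1 ⊕ t2 ⊕ t3 ⊕ t4 ⊕ t5


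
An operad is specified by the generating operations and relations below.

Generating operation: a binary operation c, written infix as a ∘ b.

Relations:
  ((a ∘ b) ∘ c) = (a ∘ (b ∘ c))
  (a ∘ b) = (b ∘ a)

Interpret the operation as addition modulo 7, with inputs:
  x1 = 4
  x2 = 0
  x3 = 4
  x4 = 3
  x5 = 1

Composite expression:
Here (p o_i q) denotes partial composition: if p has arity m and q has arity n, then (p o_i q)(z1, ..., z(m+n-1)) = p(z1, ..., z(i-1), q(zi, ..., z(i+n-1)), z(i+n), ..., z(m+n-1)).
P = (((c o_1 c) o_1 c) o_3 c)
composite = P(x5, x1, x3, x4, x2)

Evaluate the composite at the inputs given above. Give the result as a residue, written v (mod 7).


(x5 ∘ x1) = 5
(x3 ∘ x4) = 0
((x5 ∘ x1) ∘ (x3 ∘ x4)) = 5
(((x5 ∘ x1) ∘ (x3 ∘ x4)) ∘ x2) = 5

5 (mod 7)


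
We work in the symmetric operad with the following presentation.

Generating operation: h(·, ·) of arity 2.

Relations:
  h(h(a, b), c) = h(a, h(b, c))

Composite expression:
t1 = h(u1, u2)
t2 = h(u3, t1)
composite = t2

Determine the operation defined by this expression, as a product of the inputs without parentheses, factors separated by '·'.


Every regrouping of h is equal, so read the u-inputs in written order.
h(u1, u2) linearizes to u1 · u2
h(u3, h(u1, u2)) linearizes to u3 · u1 · u2

u3 · u1 · u2


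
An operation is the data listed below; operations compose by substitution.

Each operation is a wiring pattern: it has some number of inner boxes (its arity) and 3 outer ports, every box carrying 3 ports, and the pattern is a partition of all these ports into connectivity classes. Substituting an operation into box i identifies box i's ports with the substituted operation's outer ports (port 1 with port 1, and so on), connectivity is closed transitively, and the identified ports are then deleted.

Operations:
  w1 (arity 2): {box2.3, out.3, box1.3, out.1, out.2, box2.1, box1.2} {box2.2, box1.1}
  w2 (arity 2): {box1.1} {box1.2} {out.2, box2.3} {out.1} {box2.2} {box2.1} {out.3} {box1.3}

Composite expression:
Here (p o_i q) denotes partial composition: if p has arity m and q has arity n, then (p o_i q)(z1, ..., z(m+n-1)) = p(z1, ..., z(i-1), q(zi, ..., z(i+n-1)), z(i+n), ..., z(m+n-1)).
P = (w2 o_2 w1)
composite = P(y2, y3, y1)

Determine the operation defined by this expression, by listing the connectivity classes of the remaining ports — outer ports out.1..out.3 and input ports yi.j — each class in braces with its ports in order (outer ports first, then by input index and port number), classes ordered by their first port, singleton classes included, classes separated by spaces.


{out.1} {out.2, y1.1, y1.3, y3.2, y3.3} {out.3} {y1.2, y3.1} {y2.1} {y2.2} {y2.3}

Substituting into w2 glues patterns; closure does the rest.
stage w1: inputs (y3, y1), connectivity {out.1, out.2, out.3, y1.1, y1.3, y3.2, y3.3} {y1.2, y3.1}, out.j its boundary
stage w2: inputs (y2, y3, y1), connectivity {out.1} {out.2, y1.1, y1.3, y3.2, y3.3} {out.3} {y1.2, y3.1} {y2.1} {y2.2} {y2.3}, out.j its boundary


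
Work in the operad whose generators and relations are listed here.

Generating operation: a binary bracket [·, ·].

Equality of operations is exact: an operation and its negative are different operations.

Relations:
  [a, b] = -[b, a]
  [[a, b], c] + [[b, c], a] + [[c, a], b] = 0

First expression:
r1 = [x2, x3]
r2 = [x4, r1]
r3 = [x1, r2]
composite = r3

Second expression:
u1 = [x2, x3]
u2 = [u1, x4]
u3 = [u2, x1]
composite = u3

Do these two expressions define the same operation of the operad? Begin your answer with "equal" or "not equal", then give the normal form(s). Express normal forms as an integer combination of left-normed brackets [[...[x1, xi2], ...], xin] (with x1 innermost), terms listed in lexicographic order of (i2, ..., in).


equal — both sides give -[[[x1, x2], x3], x4] + [[[x1, x3], x2], x4] + [[[x1, x4], x2], x3] - [[[x1, x4], x3], x2]

The first composite normalizes to -[[[x1, x2], x3], x4] + [[[x1, x3], x2], x4] + [[[x1, x4], x2], x3] - [[[x1, x4], x3], x2]
The second composite normalizes to -[[[x1, x2], x3], x4] + [[[x1, x3], x2], x4] + [[[x1, x4], x2], x3] - [[[x1, x4], x3], x2]
Identical normal forms: equal.


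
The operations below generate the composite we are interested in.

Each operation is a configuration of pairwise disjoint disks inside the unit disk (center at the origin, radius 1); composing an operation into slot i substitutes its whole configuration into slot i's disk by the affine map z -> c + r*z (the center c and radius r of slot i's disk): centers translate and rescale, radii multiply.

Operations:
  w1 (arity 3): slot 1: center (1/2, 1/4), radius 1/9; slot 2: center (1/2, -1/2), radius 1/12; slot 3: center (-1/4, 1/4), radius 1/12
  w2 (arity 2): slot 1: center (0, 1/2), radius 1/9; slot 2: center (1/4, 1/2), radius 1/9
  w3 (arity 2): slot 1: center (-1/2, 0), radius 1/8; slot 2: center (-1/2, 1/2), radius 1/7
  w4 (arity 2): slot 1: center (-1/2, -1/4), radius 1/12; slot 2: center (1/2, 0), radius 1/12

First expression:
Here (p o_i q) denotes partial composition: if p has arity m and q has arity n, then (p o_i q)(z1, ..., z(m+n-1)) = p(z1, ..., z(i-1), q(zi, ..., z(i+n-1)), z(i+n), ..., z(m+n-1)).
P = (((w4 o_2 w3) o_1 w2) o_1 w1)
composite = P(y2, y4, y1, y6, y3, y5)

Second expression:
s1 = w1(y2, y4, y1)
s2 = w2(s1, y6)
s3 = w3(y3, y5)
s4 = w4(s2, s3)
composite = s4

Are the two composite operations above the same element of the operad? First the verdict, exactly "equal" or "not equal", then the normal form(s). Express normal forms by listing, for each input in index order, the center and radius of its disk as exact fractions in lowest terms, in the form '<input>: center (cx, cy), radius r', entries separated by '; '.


equal; both compose to y1: center (-217/432, -89/432), radius 1/1296; y2: center (-107/216, -89/432), radius 1/972; y3: center (11/24, 0), radius 1/96; y4: center (-107/216, -23/108), radius 1/1296; y5: center (11/24, 1/24), radius 1/84; y6: center (-23/48, -5/24), radius 1/108

Reducing the first expression gives y1: center (-217/432, -89/432), radius 1/1296; y2: center (-107/216, -89/432), radius 1/972; y3: center (11/24, 0), radius 1/96; y4: center (-107/216, -23/108), radius 1/1296; y5: center (11/24, 1/24), radius 1/84; y6: center (-23/48, -5/24), radius 1/108
Reducing the second expression gives y1: center (-217/432, -89/432), radius 1/1296; y2: center (-107/216, -89/432), radius 1/972; y3: center (11/24, 0), radius 1/96; y4: center (-107/216, -23/108), radius 1/1296; y5: center (11/24, 1/24), radius 1/84; y6: center (-23/48, -5/24), radius 1/108
Same normal form: equal.


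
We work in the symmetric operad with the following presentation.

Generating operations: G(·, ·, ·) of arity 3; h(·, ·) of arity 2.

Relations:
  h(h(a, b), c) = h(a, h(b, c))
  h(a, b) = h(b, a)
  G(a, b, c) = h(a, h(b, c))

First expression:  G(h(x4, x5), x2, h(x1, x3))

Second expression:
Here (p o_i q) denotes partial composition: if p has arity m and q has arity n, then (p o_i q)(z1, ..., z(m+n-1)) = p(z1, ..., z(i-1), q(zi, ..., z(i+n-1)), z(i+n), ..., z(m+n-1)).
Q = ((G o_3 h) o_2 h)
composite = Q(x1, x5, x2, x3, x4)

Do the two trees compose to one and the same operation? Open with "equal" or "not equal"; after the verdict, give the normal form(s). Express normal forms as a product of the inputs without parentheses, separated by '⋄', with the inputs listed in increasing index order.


Reducing the first expression gives x1 ⋄ x2 ⋄ x3 ⋄ x4 ⋄ x5
Reducing the second expression gives x1 ⋄ x2 ⋄ x3 ⋄ x4 ⋄ x5
The normal forms match — equal.

equal: each reduces to x1 ⋄ x2 ⋄ x3 ⋄ x4 ⋄ x5


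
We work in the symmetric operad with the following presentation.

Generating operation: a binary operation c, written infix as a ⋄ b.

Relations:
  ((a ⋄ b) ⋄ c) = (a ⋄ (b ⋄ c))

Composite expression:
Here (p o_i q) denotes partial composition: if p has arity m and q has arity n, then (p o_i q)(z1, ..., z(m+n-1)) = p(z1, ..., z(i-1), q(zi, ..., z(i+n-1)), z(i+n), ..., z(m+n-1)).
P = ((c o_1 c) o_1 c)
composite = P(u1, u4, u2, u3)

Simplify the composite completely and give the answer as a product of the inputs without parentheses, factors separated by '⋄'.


u1 ⋄ u4 ⋄ u2 ⋄ u3

The c-tree's shape is irrelevant; the u-reading-order decides.
(u1 ⋄ u4) linearizes to u1 ⋄ u4
((u1 ⋄ u4) ⋄ u2) linearizes to u1 ⋄ u4 ⋄ u2
(((u1 ⋄ u4) ⋄ u2) ⋄ u3) linearizes to u1 ⋄ u4 ⋄ u2 ⋄ u3
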